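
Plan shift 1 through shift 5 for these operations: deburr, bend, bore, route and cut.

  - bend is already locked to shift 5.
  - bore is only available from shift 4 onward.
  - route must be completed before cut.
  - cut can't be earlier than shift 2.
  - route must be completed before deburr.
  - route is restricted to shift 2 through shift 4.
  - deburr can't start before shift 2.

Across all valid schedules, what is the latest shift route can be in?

Route is available from shift 2; route's own window allows nothing later than shift 4.
route at shift 4 is achievable: bore in shift 4, deburr in shift 5, route in shift 4, cut in shift 5, bend in shift 5.

shift 4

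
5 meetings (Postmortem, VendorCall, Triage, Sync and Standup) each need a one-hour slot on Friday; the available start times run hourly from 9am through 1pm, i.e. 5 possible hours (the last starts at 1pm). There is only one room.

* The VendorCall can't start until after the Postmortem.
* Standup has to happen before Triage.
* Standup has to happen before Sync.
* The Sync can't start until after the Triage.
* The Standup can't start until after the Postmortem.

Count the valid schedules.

4

Enumerating: Postmortem -> 9am; Sync -> 12pm; Triage -> 11am; VendorCall -> 1pm; Standup -> 10am | VendorCall in 12pm, Postmortem in 9am, Sync in 1pm, Triage in 11am, Standup in 10am | VendorCall in 11am, Sync in 1pm, Standup in 10am, Postmortem in 9am, Triage in 12pm | VendorCall=10am; Sync=1pm; Postmortem=9am; Triage=12pm; Standup=11am.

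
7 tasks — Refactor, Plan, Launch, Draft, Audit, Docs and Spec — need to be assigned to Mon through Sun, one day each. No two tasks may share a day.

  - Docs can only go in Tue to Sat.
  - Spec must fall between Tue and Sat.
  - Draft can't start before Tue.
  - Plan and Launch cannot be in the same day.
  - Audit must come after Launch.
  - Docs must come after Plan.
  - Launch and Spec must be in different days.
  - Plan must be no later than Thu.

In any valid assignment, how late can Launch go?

Downstream work caps Launch at Sat.
Launch at Sat is achievable: Audit in Sun; Plan in Mon; Launch in Sat; Refactor in Fri; Spec in Wed; Docs in Tue; Draft in Thu.

Sat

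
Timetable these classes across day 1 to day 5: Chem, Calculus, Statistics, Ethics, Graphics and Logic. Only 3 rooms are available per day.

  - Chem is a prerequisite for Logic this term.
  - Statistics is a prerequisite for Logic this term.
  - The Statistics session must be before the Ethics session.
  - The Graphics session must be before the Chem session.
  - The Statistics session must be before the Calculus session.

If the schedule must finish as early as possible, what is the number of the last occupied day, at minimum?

day 3

The precedence chain requires at least 3 distinct days.
With at most 3 per day and 6 classes, at least 2 days are needed.
3 works (last occupied day: day 3): for example Graphics in day 1, Calculus in day 2, Logic in day 3, Ethics in day 2, Chem in day 2, Statistics in day 1.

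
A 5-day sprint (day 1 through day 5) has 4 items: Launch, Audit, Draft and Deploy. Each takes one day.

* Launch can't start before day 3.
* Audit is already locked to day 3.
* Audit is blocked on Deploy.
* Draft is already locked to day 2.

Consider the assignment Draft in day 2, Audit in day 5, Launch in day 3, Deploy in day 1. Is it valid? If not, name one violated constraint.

Draft is already locked to day 2 — holds.
Audit is blocked on Deploy — holds.
Launch can't start before day 3 — holds.
Audit is already locked to day 3 — violated.

No. Audit is already locked to day 3 is not satisfied.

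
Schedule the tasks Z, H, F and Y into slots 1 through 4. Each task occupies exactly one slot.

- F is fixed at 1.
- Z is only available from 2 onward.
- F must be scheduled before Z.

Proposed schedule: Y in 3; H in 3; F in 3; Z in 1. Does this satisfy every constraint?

Invalid. F must be scheduled before Z.

F is fixed at 1 — violated.
Z is only available from 2 onward — violated.
F must be scheduled before Z — violated.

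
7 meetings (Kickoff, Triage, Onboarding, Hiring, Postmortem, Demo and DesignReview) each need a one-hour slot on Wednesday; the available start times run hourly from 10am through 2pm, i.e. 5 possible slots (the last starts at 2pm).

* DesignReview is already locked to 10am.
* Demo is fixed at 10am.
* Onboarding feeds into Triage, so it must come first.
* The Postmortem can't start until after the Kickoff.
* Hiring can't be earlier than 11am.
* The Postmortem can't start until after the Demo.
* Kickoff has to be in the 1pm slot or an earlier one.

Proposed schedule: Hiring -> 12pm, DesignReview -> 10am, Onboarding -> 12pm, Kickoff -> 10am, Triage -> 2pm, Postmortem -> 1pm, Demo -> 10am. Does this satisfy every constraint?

Yes, all constraints hold

The Postmortem can't start until after the Kickoff — holds.
Hiring can't be earlier than 11am — holds.
Demo is fixed at 10am — holds.
Kickoff has to be in the 1pm slot or an earlier one — holds.
DesignReview is already locked to 10am — holds.
The Postmortem can't start until after the Demo — holds.
Onboarding feeds into Triage, so it must come first — holds.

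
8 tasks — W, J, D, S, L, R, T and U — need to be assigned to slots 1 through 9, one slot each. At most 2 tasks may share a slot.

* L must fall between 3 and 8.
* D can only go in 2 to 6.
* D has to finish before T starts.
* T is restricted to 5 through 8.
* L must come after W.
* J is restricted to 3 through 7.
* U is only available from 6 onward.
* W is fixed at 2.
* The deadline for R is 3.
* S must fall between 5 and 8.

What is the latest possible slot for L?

8

L is available from 3; L's own window allows nothing later than 8.
L at 8 is achievable: W in 2, L in 8, R in 1, U in 6, D in 2, J in 3, S in 5, T in 5.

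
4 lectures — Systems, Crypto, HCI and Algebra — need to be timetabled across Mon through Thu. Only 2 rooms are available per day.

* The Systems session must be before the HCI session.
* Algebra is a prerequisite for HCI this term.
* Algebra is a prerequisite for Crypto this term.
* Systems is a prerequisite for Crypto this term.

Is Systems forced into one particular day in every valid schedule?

No

Systems can be Mon (e.g. Systems -> Mon, Crypto -> Tue, Algebra -> Mon, HCI -> Tue) or Tue (e.g. Systems in Tue; Algebra in Mon; Crypto in Wed; HCI in Wed).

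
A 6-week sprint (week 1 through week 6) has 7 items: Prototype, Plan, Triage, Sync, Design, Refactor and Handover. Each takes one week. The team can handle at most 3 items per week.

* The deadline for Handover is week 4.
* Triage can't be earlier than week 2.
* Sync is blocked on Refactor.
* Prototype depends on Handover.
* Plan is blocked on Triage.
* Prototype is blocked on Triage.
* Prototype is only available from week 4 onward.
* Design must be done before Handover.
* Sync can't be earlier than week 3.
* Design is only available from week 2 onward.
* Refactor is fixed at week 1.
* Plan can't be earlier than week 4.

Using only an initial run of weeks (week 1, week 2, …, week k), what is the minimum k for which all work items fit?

4 weeks

The precedence chain requires at least 3 distinct weeks.
With at most 3 per week and 7 work items, at least 3 weeks are needed.
Prototype can't be placed before week 4, so the schedule must run through at least week 4.
4 works (last occupied week: week 4): for example Triage -> week 2, Sync -> week 3, Refactor -> week 1, Design -> week 2, Plan -> week 4, Prototype -> week 4, Handover -> week 3.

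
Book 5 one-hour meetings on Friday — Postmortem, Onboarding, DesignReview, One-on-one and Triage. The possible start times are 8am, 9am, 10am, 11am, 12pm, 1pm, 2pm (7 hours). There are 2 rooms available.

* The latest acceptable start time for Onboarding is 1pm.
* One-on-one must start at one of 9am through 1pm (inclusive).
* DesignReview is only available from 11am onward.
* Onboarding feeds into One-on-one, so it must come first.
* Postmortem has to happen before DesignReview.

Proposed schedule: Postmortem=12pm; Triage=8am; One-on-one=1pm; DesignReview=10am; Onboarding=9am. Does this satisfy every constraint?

The latest acceptable start time for Onboarding is 1pm — holds.
Postmortem has to happen before DesignReview — violated.
There are 2 rooms available — holds.
DesignReview is only available from 11am onward — violated.
One-on-one must start at one of 9am through 1pm (inclusive) — holds.
Onboarding feeds into One-on-one, so it must come first — holds.

Invalid. DesignReview is only available from 11am onward.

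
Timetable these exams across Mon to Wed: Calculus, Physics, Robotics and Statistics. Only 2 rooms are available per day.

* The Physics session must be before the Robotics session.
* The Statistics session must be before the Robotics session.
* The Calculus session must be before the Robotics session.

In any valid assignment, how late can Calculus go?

Downstream work caps Calculus at Tue.
Calculus at Tue is achievable: Robotics -> Wed, Physics -> Mon, Statistics -> Mon, Calculus -> Tue.

Tue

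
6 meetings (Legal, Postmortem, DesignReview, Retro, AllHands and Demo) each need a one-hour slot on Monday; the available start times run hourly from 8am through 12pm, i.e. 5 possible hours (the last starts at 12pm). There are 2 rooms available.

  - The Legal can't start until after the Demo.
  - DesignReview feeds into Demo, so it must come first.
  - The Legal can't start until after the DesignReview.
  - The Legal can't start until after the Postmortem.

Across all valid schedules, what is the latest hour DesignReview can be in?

10am

Downstream work caps DesignReview at 10am.
DesignReview at 10am is achievable: Retro=8am; DesignReview=10am; Demo=11am; AllHands=9am; Postmortem=8am; Legal=12pm.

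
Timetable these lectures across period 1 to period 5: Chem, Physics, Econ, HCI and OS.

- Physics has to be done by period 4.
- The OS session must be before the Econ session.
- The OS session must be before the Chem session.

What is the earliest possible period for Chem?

Precedence pushes Chem to at least period 2.
Chem at period 2 is achievable: HCI in period 1; Chem in period 2; OS in period 1; Econ in period 2; Physics in period 1.

period 2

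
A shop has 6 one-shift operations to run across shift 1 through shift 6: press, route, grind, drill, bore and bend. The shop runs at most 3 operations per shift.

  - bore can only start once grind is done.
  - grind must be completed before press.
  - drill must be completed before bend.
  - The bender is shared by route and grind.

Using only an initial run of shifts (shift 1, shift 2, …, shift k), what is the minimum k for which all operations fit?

3 shifts

The precedence chain requires at least 2 distinct shifts.
With at most 3 per shift and 6 operations, at least 2 shifts are needed.
Could 2 shifts be enough, i.e. nothing placed later than shift 2? No: bore must come after grind (at shift 1 or later) → {shift 2}; grind must come before bore (at shift 2 or earlier) → {shift 1}; press must come after grind (at shift 1 or later) → {shift 2}; bend must come after drill (at shift 1 or later) → {shift 2}; route can't share with grind (shift 1) → {shift 2}; that puts press, route, bore and bend all in shift 2 — more than 3 per shift.
So 2 shifts is not enough.
3 works (last occupied shift: shift 3): for example bore=shift 2; grind=shift 1; drill=shift 1; press=shift 2; bend=shift 2; route=shift 3.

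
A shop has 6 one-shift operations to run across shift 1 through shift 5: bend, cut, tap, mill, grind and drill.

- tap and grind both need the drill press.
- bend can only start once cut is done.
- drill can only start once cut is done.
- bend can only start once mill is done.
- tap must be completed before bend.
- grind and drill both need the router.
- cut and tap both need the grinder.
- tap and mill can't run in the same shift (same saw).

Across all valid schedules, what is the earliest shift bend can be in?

Precedence pushes bend to at least shift 2.
bend at shift 3 is achievable: grind in shift 1, mill in shift 1, tap in shift 2, cut in shift 1, bend in shift 3, drill in shift 2.
Nothing earlier works — the conflict constraints rule out every shift before shift 3.

shift 3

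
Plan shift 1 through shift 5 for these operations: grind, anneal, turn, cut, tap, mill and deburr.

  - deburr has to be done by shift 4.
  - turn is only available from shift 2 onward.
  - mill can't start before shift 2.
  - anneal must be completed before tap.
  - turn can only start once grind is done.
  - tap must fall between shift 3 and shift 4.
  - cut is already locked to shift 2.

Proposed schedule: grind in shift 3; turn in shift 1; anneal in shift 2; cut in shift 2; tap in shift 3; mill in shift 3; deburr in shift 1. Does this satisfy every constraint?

turn is only available from shift 2 onward — violated.
anneal must be completed before tap — holds.
cut is already locked to shift 2 — holds.
mill can't start before shift 2 — holds.
deburr has to be done by shift 4 — holds.
turn can only start once grind is done — violated.
tap must fall between shift 3 and shift 4 — holds.

No. turn is only available from shift 2 onward is not satisfied.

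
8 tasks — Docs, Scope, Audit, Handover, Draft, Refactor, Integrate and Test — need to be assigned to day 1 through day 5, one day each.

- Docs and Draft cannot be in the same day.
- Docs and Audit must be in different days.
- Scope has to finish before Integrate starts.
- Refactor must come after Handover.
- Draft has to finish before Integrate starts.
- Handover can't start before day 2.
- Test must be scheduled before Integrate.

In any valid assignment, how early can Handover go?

Handover is available from day 2; downstream work caps Handover at day 4.
Handover at day 2 is achievable: Test in day 1, Handover in day 2, Scope in day 1, Docs in day 2, Refactor in day 3, Integrate in day 2, Audit in day 1, Draft in day 1.

day 2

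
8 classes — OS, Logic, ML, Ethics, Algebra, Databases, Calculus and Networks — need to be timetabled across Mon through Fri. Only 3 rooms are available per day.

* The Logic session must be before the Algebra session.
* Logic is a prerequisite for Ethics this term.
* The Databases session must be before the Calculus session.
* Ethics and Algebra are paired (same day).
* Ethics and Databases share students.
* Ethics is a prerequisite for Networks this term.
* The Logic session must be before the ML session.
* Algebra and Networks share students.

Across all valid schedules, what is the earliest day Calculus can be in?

Precedence pushes Calculus to at least Tue.
Calculus at Tue is achievable: Databases=Mon, OS=Mon, Calculus=Tue, Logic=Mon, Networks=Wed, Algebra=Tue, ML=Wed, Ethics=Tue.

Tue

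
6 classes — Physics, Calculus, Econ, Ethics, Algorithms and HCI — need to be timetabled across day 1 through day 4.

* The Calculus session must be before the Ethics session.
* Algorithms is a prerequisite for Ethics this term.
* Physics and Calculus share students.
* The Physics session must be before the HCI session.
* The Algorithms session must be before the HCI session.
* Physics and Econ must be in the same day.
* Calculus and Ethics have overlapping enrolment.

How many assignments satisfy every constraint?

44

Splitting on Physics: it can be day 1 (17), day 2 (16), day 3 (11). Listing each branch's schedules as (Calculus, Econ, Ethics, Algorithms, HCI) by day number:
Physics=day 1: (2,1,3,1,2) (2,1,3,1,3) (2,1,3,1,4) (2,1,3,2,3) (2,1,3,2,4) (2,1,4,1,2) (2,1,4,1,3) (2,1,4,1,4) (2,1,4,2,3) (2,1,4,2,4) (2,1,4,3,4) (3,1,4,1,2) (3,1,4,1,3) (3,1,4,1,4) (3,1,4,2,3) (3,1,4,2,4) (3,1,4,3,4) — 17.
Physics=day 2: (1,2,2,1,3) (1,2,2,1,4) (1,2,3,1,3) (1,2,3,1,4) (1,2,3,2,3) (1,2,3,2,4) (1,2,4,1,3) (1,2,4,1,4) (1,2,4,2,3) (1,2,4,2,4) (1,2,4,3,4) (3,2,4,1,3) (3,2,4,1,4) (3,2,4,2,3) (3,2,4,2,4) (3,2,4,3,4) — 16.
Physics=day 3: (1,3,2,1,4) (1,3,3,1,4) (1,3,3,2,4) (1,3,4,1,4) (1,3,4,2,4) (1,3,4,3,4) (2,3,3,1,4) (2,3,3,2,4) (2,3,4,1,4) (2,3,4,2,4) (2,3,4,3,4) — 11.
Summing: 17 + 16 + 11 = 44.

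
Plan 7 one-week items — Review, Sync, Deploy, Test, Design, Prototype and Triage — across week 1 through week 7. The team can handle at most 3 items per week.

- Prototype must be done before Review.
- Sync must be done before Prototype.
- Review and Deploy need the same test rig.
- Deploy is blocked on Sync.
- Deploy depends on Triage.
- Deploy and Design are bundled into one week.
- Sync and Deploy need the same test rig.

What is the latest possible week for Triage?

Downstream work caps Triage at week 6.
Triage at week 6 is achievable: Review -> week 3, Triage -> week 6, Test -> week 1, Sync -> week 1, Prototype -> week 2, Deploy -> week 7, Design -> week 7.

week 6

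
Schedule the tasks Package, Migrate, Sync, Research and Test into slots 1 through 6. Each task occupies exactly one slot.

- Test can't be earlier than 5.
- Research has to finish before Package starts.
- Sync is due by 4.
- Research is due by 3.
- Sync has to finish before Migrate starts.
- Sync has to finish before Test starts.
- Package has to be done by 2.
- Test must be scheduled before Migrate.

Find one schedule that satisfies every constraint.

Package in 2, Test in 5, Migrate in 6, Sync in 1, Research in 1

Checking: Research(1) before Package(2); Sync(1) before Test(5); Sync(1) before Migrate(6); Test(5) before Migrate(6); Test=5 in [5,6]; Sync=1 in [1,4]; Package=2 in [1,2]; Research=1 in [1,3].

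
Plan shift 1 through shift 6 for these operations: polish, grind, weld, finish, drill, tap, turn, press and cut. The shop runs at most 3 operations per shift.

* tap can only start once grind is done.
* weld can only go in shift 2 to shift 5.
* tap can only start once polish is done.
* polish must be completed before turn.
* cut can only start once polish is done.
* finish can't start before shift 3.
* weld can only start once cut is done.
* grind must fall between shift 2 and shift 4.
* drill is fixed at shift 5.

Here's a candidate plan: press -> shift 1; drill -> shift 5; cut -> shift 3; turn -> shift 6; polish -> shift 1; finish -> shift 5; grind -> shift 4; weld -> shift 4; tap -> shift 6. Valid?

weld can only go in shift 2 to shift 5 — holds.
polish must be completed before turn — holds.
tap can only start once grind is done — holds.
tap can only start once polish is done — holds.
drill is fixed at shift 5 — holds.
grind must fall between shift 2 and shift 4 — holds.
The shop runs at most 3 operations per shift — holds.
cut can only start once polish is done — holds.
weld can only start once cut is done — holds.
finish can't start before shift 3 — holds.

Yes, all constraints hold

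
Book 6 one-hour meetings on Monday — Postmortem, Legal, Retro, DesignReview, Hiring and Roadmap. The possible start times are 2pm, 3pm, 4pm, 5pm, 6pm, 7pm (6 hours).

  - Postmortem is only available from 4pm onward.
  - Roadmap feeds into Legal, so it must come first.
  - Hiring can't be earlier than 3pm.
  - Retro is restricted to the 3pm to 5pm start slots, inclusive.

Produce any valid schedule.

Legal -> 3pm; Hiring -> 3pm; Postmortem -> 4pm; Retro -> 3pm; DesignReview -> 2pm; Roadmap -> 2pm

Checking: Roadmap(2pm) before Legal(3pm); Retro=3pm in [3pm,5pm]; Hiring=3pm in [3pm,7pm]; Postmortem=4pm in [4pm,7pm].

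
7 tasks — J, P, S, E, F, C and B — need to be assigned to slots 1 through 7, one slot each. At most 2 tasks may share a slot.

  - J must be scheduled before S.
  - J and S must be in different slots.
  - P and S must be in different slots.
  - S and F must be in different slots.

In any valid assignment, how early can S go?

2

Precedence pushes S to at least 2.
S at 2 is achievable: C in 3; F in 3; P in 1; J in 1; B in 4; S in 2; E in 2.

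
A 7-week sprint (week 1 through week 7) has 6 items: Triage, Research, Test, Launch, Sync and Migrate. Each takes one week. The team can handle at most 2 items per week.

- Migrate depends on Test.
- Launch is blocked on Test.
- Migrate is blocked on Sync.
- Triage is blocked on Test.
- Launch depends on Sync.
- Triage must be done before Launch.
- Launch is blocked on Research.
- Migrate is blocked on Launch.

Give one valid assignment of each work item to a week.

Triage=week 2, Research=week 2, Sync=week 1, Migrate=week 4, Launch=week 3, Test=week 1

Checking: Test(week 1) before Migrate(week 4); Test(week 1) before Launch(week 3); Research(week 2) before Launch(week 3); Test(week 1) before Triage(week 2); Sync(week 1) before Migrate(week 4); Triage(week 2) before Launch(week 3); Sync(week 1) before Launch(week 3); Launch(week 3) before Migrate(week 4); max 2 per week (cap 2).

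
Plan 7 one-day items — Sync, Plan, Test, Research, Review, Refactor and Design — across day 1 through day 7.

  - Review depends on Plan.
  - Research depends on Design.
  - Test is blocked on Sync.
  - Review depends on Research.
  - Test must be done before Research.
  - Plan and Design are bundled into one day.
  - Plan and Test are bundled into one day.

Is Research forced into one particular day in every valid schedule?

Research can be day 3 (e.g. Sync -> day 1, Review -> day 4, Research -> day 3, Test -> day 2, Design -> day 2, Refactor -> day 1, Plan -> day 2) or day 4 (e.g. Review -> day 5, Plan -> day 2, Design -> day 2, Test -> day 2, Research -> day 4, Sync -> day 1, Refactor -> day 1).

No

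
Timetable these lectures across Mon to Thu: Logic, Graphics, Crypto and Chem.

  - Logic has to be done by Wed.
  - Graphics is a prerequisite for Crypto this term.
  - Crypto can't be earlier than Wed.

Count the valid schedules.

60

Splitting on Logic: it can be Mon (20), Tue (20), Wed (20). Listing each branch's schedules as (Graphics, Crypto, Chem):
Logic=Mon: (Mon,Wed,Mon) (Mon,Wed,Tue) (Mon,Wed,Wed) (Mon,Wed,Thu) (Mon,Thu,Mon) (Mon,Thu,Tue) (Mon,Thu,Wed) (Mon,Thu,Thu) (Tue,Wed,Mon) (Tue,Wed,Tue) (Tue,Wed,Wed) (Tue,Wed,Thu) (Tue,Thu,Mon) (Tue,Thu,Tue) (Tue,Thu,Wed) (Tue,Thu,Thu) (Wed,Thu,Mon) (Wed,Thu,Tue) (Wed,Thu,Wed) (Wed,Thu,Thu) — 20.
Logic=Tue: (Mon,Wed,Mon) (Mon,Wed,Tue) (Mon,Wed,Wed) (Mon,Wed,Thu) (Mon,Thu,Mon) (Mon,Thu,Tue) (Mon,Thu,Wed) (Mon,Thu,Thu) (Tue,Wed,Mon) (Tue,Wed,Tue) (Tue,Wed,Wed) (Tue,Wed,Thu) (Tue,Thu,Mon) (Tue,Thu,Tue) (Tue,Thu,Wed) (Tue,Thu,Thu) (Wed,Thu,Mon) (Wed,Thu,Tue) (Wed,Thu,Wed) (Wed,Thu,Thu) — 20.
Logic=Wed: (Mon,Wed,Mon) (Mon,Wed,Tue) (Mon,Wed,Wed) (Mon,Wed,Thu) (Mon,Thu,Mon) (Mon,Thu,Tue) (Mon,Thu,Wed) (Mon,Thu,Thu) (Tue,Wed,Mon) (Tue,Wed,Tue) (Tue,Wed,Wed) (Tue,Wed,Thu) (Tue,Thu,Mon) (Tue,Thu,Tue) (Tue,Thu,Wed) (Tue,Thu,Thu) (Wed,Thu,Mon) (Wed,Thu,Tue) (Wed,Thu,Wed) (Wed,Thu,Thu) — 20.
Summing: 20 + 20 + 20 = 60.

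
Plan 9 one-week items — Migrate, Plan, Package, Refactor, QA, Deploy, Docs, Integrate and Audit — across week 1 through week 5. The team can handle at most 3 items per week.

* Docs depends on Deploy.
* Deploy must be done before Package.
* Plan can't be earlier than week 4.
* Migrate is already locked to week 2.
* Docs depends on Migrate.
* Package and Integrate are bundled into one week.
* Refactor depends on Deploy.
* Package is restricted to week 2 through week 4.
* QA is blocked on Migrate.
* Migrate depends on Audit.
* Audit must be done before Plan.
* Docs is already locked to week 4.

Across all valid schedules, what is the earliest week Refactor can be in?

week 2

Precedence pushes Refactor to at least week 2.
Refactor at week 2 is achievable: Package in week 3; Plan in week 4; Deploy in week 1; Integrate in week 3; Audit in week 1; Migrate in week 2; Docs in week 4; QA in week 3; Refactor in week 2.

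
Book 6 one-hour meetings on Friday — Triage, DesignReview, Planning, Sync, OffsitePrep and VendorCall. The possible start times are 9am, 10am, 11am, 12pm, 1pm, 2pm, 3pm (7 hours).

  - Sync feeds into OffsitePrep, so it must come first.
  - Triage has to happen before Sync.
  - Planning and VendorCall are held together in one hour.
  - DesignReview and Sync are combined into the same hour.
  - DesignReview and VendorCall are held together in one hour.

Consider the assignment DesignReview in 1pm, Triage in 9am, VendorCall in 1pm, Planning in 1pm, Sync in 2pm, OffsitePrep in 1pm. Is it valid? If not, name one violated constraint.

Planning and VendorCall are held together in one hour — holds.
Sync feeds into OffsitePrep, so it must come first — violated.
Triage has to happen before Sync — holds.
DesignReview and Sync are combined into the same hour — violated.
DesignReview and VendorCall are held together in one hour — holds.

Invalid. Sync feeds into OffsitePrep, so it must come first.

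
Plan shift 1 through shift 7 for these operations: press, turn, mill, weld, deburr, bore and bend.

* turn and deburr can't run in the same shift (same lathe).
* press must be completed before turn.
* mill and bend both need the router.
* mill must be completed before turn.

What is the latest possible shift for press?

shift 6

Downstream work caps press at shift 6.
press at shift 6 is achievable: weld -> shift 1, mill -> shift 1, deburr -> shift 1, bore -> shift 1, turn -> shift 7, bend -> shift 2, press -> shift 6.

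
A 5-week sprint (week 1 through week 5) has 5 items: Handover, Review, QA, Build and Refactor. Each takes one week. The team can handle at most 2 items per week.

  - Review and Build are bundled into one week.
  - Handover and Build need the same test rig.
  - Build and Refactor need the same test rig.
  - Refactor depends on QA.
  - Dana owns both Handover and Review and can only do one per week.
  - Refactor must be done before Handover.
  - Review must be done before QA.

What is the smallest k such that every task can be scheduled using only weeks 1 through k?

4

The precedence chain requires at least 4 distinct weeks.
With at most 2 per week and 5 tasks, at least 3 weeks are needed.
4 works (last occupied week: week 4): for example Build in week 1; Refactor in week 3; QA in week 2; Review in week 1; Handover in week 4.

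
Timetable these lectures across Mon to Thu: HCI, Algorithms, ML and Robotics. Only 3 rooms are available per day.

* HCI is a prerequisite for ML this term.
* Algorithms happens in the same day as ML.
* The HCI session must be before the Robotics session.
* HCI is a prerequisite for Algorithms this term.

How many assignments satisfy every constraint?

Splitting on HCI: it can be Mon (9), Tue (4), Wed (1). Listing each branch's schedules as (Algorithms, ML, Robotics):
HCI=Mon: (Tue,Tue,Tue) (Tue,Tue,Wed) (Tue,Tue,Thu) (Wed,Wed,Tue) (Wed,Wed,Wed) (Wed,Wed,Thu) (Thu,Thu,Tue) (Thu,Thu,Wed) (Thu,Thu,Thu) — 9.
HCI=Tue: (Wed,Wed,Wed) (Wed,Wed,Thu) (Thu,Thu,Wed) (Thu,Thu,Thu) — 4.
HCI=Wed: (Thu,Thu,Thu) — 1.
Summing: 9 + 4 + 1 = 14.

14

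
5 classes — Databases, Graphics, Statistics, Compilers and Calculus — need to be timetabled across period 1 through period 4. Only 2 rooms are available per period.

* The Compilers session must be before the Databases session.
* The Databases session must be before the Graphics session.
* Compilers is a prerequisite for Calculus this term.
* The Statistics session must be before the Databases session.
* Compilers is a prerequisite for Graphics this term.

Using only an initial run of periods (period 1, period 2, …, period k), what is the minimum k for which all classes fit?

The precedence chain requires at least 3 distinct periods.
With at most 2 per period and 5 classes, at least 3 periods are needed.
3 works (last occupied period: period 3): for example Databases=period 2, Calculus=period 2, Graphics=period 3, Compilers=period 1, Statistics=period 1.

3 periods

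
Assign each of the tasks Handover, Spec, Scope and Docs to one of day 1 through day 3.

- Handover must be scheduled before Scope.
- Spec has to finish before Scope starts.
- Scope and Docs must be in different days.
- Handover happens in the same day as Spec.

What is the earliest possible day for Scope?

day 2

Precedence pushes Scope to at least day 2.
Scope at day 2 is achievable: Handover in day 1; Docs in day 1; Spec in day 1; Scope in day 2.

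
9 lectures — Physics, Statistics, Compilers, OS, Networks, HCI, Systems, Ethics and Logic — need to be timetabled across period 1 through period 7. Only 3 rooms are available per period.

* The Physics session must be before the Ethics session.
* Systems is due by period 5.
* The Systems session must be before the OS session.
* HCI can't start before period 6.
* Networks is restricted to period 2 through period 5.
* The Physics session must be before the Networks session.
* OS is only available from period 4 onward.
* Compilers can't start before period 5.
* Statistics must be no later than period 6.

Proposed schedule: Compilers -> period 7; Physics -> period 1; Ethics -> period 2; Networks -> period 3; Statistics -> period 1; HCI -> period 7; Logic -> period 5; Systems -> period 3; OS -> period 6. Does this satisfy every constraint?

The Physics session must be before the Ethics session — holds.
Networks is restricted to period 2 through period 5 — holds.
Compilers can't start before period 5 — holds.
Systems is due by period 5 — holds.
HCI can't start before period 6 — holds.
The Systems session must be before the OS session — holds.
The Physics session must be before the Networks session — holds.
Statistics must be no later than period 6 — holds.
Only 3 rooms are available per period — holds.
OS is only available from period 4 onward — holds.

Valid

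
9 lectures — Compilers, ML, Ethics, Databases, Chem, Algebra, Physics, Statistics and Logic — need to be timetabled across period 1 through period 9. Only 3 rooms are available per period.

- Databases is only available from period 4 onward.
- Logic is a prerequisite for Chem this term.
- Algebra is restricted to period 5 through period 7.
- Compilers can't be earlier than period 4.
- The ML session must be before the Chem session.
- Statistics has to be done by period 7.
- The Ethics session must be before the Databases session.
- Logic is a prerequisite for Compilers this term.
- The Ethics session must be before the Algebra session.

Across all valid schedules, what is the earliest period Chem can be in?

period 2

Precedence pushes Chem to at least period 2.
Chem at period 2 is achievable: Physics -> period 2, Ethics -> period 2, Logic -> period 1, Compilers -> period 4, ML -> period 1, Chem -> period 2, Algebra -> period 5, Statistics -> period 1, Databases -> period 4.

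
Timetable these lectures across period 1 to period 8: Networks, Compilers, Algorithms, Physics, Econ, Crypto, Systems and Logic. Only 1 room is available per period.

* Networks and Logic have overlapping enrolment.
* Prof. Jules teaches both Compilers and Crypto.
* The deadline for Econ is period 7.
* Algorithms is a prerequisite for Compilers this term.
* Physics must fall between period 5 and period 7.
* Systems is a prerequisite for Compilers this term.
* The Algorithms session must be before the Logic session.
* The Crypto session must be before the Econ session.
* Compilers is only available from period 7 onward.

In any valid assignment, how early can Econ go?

Precedence pushes Econ to at least period 2; Econ's own window allows nothing later than period 7.
Econ at period 2 is achievable: Systems=period 4; Algorithms=period 3; Physics=period 5; Networks=period 8; Compilers=period 7; Econ=period 2; Logic=period 6; Crypto=period 1.

period 2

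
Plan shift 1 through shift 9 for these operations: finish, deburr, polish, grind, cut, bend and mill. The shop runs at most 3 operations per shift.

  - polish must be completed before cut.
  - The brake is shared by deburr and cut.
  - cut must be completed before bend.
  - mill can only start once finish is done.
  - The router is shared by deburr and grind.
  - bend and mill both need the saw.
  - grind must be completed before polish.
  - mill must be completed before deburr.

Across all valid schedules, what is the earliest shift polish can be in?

shift 2

Precedence pushes polish to at least shift 2; downstream work caps polish at shift 7.
polish at shift 2 is achievable: polish in shift 2; bend in shift 4; deburr in shift 4; grind in shift 1; cut in shift 3; mill in shift 2; finish in shift 1.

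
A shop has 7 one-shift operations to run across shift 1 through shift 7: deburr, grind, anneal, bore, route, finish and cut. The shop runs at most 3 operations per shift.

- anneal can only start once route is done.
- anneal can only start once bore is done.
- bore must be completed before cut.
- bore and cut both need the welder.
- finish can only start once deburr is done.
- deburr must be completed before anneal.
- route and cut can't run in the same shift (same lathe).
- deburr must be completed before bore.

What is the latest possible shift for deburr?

shift 5

Downstream work caps deburr at shift 5.
deburr at shift 5 is achievable: route=shift 1; deburr=shift 5; bore=shift 6; cut=shift 7; grind=shift 1; anneal=shift 7; finish=shift 6.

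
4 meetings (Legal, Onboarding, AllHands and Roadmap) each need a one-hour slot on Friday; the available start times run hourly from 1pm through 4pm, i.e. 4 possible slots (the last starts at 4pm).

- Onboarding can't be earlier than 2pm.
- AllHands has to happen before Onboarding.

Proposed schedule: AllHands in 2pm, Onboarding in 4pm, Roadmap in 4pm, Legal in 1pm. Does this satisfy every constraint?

Yes, all constraints hold

Onboarding can't be earlier than 2pm — holds.
AllHands has to happen before Onboarding — holds.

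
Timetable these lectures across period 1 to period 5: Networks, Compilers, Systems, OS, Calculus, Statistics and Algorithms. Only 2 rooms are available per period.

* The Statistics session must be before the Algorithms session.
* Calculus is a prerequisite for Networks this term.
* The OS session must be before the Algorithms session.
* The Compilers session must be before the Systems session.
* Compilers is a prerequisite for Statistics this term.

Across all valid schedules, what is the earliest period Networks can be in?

period 2

Precedence pushes Networks to at least period 2.
Networks at period 2 is achievable: Compilers -> period 1, Statistics -> period 2, Algorithms -> period 4, Calculus -> period 1, Systems -> period 3, OS -> period 3, Networks -> period 2.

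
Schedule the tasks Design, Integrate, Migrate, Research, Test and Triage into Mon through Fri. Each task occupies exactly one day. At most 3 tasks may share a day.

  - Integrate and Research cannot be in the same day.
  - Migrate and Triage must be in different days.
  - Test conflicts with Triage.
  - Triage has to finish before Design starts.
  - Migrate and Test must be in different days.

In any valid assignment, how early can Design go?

Tue

Precedence pushes Design to at least Tue.
Design at Tue is achievable: Migrate in Tue; Test in Wed; Design in Tue; Integrate in Mon; Triage in Mon; Research in Tue.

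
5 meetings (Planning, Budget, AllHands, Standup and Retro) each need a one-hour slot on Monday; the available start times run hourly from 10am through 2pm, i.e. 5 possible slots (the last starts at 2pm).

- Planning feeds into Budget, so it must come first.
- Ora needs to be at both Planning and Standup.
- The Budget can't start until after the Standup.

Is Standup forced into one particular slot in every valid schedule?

Standup can be 10am (e.g. AllHands in 10am; Budget in 12pm; Standup in 10am; Retro in 10am; Planning in 11am) or 11am (e.g. Standup in 11am; AllHands in 10am; Retro in 10am; Planning in 10am; Budget in 12pm).

No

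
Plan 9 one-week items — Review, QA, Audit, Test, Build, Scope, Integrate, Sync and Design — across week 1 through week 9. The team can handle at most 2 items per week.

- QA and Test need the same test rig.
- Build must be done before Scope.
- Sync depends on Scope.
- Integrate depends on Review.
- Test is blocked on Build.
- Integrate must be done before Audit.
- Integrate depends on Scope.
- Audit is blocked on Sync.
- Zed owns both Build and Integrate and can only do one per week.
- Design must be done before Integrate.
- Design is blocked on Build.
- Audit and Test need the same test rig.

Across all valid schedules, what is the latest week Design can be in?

Precedence pushes Design to at least week 2; downstream work caps Design at week 7.
Design at week 7 is achievable: Test=week 2, Sync=week 3, Design=week 7, Review=week 1, QA=week 3, Scope=week 2, Audit=week 9, Integrate=week 8, Build=week 1.

week 7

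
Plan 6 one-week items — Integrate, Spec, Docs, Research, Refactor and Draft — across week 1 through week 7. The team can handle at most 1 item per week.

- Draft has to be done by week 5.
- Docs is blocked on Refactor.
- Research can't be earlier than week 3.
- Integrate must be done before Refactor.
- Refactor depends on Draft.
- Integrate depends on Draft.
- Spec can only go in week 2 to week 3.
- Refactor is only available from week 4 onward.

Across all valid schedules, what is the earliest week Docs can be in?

week 5

Precedence pushes Docs to at least week 5.
Docs at week 5 is achievable: Draft=week 1, Docs=week 5, Integrate=week 3, Research=week 6, Refactor=week 4, Spec=week 2.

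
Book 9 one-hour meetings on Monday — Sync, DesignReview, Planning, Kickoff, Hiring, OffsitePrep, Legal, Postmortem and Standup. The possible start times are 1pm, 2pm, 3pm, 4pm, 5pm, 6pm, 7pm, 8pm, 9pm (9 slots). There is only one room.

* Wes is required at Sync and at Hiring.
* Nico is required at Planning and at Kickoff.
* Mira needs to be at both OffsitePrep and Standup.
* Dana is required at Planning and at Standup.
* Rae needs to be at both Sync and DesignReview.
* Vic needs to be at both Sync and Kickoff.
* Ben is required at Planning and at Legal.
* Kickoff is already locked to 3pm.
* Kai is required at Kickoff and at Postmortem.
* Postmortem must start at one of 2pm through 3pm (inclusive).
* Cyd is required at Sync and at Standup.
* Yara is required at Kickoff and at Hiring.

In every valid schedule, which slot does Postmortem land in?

Postmortem's window is 2pm–3pm.
Kickoff is fixed at 3pm, and Postmortem can't share a slot with Kickoff.
So Postmortem must be 2pm.

2pm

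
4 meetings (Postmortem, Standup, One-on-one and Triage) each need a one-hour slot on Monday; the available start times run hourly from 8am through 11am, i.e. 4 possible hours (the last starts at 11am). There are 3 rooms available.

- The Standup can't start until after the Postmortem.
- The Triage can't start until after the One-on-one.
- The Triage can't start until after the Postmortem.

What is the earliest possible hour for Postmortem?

8am

Downstream work caps Postmortem at 10am.
Postmortem at 8am is achievable: Postmortem in 8am; One-on-one in 8am; Triage in 9am; Standup in 9am.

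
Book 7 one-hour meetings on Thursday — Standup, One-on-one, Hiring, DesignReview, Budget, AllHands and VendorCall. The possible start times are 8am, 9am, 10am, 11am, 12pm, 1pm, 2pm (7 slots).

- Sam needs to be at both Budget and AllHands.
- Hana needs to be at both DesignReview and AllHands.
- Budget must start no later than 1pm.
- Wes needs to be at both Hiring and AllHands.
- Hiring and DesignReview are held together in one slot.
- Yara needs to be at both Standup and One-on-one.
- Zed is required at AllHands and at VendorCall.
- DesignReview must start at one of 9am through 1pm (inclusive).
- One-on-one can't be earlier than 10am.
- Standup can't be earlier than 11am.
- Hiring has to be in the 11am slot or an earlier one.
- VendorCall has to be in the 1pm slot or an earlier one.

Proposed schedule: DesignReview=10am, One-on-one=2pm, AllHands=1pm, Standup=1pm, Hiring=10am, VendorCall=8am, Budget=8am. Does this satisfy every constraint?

Valid

Hiring has to be in the 11am slot or an earlier one — holds.
Budget must start no later than 1pm — holds.
Hana needs to be at both DesignReview and AllHands — holds.
Standup can't be earlier than 11am — holds.
Wes needs to be at both Hiring and AllHands — holds.
Hiring and DesignReview are held together in one slot — holds.
One-on-one can't be earlier than 10am — holds.
VendorCall has to be in the 1pm slot or an earlier one — holds.
DesignReview must start at one of 9am through 1pm (inclusive) — holds.
Yara needs to be at both Standup and One-on-one — holds.
Zed is required at AllHands and at VendorCall — holds.
Sam needs to be at both Budget and AllHands — holds.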